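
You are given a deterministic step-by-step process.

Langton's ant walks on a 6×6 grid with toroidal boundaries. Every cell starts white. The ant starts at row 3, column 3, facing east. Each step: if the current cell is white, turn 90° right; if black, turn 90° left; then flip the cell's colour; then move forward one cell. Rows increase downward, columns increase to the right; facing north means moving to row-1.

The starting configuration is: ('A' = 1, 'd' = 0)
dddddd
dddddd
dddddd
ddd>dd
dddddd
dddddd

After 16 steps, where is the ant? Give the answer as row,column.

gen 0: dddddd
dddddd
dddddd
ddd>dd
dddddd
dddddd
gen 1: dddddd
dddddd
dddddd
dddAdd
dddvdd
dddddd
gen 2: dddddd
dddddd
dddddd
dddAdd
dd<Add
dddddd
gen 3: dddddd
dddddd
dddddd
dd^Add
ddAAdd
dddddd
gen 4: dddddd
dddddd
dddddd
ddA>dd
ddAAdd
dddddd
gen 5: dddddd
dddddd
ddd^dd
ddAddd
ddAAdd
dddddd
gen 6: dddddd
dddddd
dddA>d
ddAddd
ddAAdd
dddddd
gen 7: dddddd
dddddd
dddAAd
ddAdvd
ddAAdd
dddddd
gen 8: dddddd
dddddd
dddAAd
ddA<Ad
ddAAdd
dddddd
gen 9: dddddd
dddddd
ddd^Ad
ddAAAd
ddAAdd
dddddd
gen 10: dddddd
dddddd
dd<dAd
ddAAAd
ddAAdd
dddddd
gen 11: dddddd
dd^ddd
ddAdAd
ddAAAd
ddAAdd
dddddd
gen 12: dddddd
ddA>dd
ddAdAd
ddAAAd
ddAAdd
dddddd
gen 13: dddddd
ddAAdd
ddAvAd
ddAAAd
ddAAdd
dddddd
gen 14: dddddd
ddAAdd
dd<AAd
ddAAAd
ddAAdd
dddddd
gen 15: dddddd
ddAAdd
dddAAd
ddvAAd
ddAAdd
dddddd
gen 16: dddddd
ddAAdd
dddAAd
ddd>Ad
ddAAdd
dddddd

3,3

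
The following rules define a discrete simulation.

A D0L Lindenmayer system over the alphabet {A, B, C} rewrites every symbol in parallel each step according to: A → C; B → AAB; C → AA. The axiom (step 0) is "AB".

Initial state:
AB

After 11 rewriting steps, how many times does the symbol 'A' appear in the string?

126

[0] AB
[1] CAAB
[2] AACCAAB
[3] CCAAAACCAAB
[4] AAAACCCCAAAACCAAB
[5] CCCCAAAAAAAACCCCAAAACCAAB
[6] AAAAAAAACCCCCCCCAAAAAAAACCCCAAAACCAAB
[7] CCCCCCCCAAAAAAAAAAAAAAAACCCCCCCCAAAAAAAACCCCAAAACCAAB
[8] AAAAAAAAAAAAAAAACCCCCCCCCCCCCCCCAAAAAAAAAAAAAAAACCCCCCCCAAAAAAAACCCCAAAACCAAB
[9] CCCCCCCCCCCCCCCCAAAAAAAAAAAAAAAAAAAAAAAAAAAAAAAACCCCCCCCCCCCCCCCAAAAAAAAAAAAAAAACCCCCCCCAAAAAAAACCCCAAAACCAAB
[10] AAAAAAAAAAAAAAAAAAAAAAAAAAAAAAAACCCCCCCCCCCCCCCCCCCCCCCCCC…CCCCCCCCCCCCCAAAAAAAAAAAAAAAACCCCCCCCAAAAAAAACCCCAAAACCAAB  (len 157)
[11] CCCCCCCCCCCCCCCCCCCCCCCCCCCCCCCCAAAAAAAAAAAAAAAAAAAAAAAAAA…CCCCCCCCCCCCCAAAAAAAAAAAAAAAACCCCCCCCAAAAAAAACCCCAAAACCAAB  (len 221)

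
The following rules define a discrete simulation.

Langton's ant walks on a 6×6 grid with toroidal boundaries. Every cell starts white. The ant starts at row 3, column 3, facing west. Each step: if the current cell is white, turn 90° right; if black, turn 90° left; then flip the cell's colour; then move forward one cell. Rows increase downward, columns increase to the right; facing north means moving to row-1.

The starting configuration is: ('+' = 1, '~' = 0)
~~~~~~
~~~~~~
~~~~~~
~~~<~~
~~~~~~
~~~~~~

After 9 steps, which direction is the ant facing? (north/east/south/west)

k=0  ~~~~~~
~~~~~~
~~~~~~
~~~<~~
~~~~~~
~~~~~~
k=1  ~~~~~~
~~~~~~
~~~^~~
~~~+~~
~~~~~~
~~~~~~
k=2  ~~~~~~
~~~~~~
~~~+>~
~~~+~~
~~~~~~
~~~~~~
k=3  ~~~~~~
~~~~~~
~~~++~
~~~+v~
~~~~~~
~~~~~~
k=4  ~~~~~~
~~~~~~
~~~++~
~~~<+~
~~~~~~
~~~~~~
k=5  ~~~~~~
~~~~~~
~~~++~
~~~~+~
~~~v~~
~~~~~~
k=6  ~~~~~~
~~~~~~
~~~++~
~~~~+~
~~<+~~
~~~~~~
k=7  ~~~~~~
~~~~~~
~~~++~
~~^~+~
~~++~~
~~~~~~
k=8  ~~~~~~
~~~~~~
~~~++~
~~+>+~
~~++~~
~~~~~~
k=9  ~~~~~~
~~~~~~
~~~++~
~~+++~
~~+v~~
~~~~~~

south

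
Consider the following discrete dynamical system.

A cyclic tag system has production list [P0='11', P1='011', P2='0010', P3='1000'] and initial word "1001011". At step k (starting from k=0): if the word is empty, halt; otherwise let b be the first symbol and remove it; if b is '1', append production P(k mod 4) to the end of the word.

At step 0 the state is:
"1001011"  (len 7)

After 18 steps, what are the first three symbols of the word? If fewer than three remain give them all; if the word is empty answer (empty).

k=0  "1001011"  (len 7)
k=1  "00101111"  (len 8)
k=2  "0101111"  (len 7)
k=3  "101111"  (len 6)
k=4  "011111000"  (len 9)
k=5  "11111000"  (len 8)
k=6  "1111000011"  (len 10)
k=7  "1110000110010"  (len 13)
k=8  "1100001100101000"  (len 16)
k=9  "10000110010100011"  (len 17)
k=10  "0000110010100011011"  (len 19)
k=11  "000110010100011011"  (len 18)
k=12  "00110010100011011"  (len 17)
k=13  "0110010100011011"  (len 16)
k=14  "110010100011011"  (len 15)
k=15  "100101000110110010"  (len 18)
k=16  "001010001101100101000"  (len 21)
k=17  "01010001101100101000"  (len 20)
k=18  "1010001101100101000"  (len 19)

101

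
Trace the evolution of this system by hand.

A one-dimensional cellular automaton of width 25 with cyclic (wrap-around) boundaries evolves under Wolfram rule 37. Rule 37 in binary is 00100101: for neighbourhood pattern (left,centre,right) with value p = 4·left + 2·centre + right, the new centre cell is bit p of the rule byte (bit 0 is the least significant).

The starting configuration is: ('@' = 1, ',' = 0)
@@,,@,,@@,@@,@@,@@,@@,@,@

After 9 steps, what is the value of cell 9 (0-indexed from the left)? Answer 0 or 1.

1

t=0: @@,,@,,@@,@@,@@,@@,@@,@,@
t=1: ,,,,@,,,,@,,@,,@,,@,,@@@,
t=2: @@@,@,@@,@,,@,,@,,@,,,,,,
t=3: ,,,@@@,,@@,,@,,@,,@,@@@@,
t=4: @@,,,,,,,,,,@,,@,,@@,,,,,
t=5: ,,,@@@@@@@@,@,,@,,,,,@@@,
t=6: @@,,,,,,,,,@@,,@,@@@,,,,,
t=7: ,,,@@@@@@@,,,,,@@,,,,@@@,
t=8: @@,,,,,,,,,@@@,,,,@@,,,,,
t=9: ,,,@@@@@@@,,,,,@@,,,,@@@,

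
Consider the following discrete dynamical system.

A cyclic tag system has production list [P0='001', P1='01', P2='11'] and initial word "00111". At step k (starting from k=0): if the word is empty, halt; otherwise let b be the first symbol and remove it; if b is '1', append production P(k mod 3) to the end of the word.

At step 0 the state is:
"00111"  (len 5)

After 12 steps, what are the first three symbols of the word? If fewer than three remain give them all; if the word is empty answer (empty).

110

step 0: "00111"  (len 5)
step 1: "0111"  (len 4)
step 2: "111"  (len 3)
step 3: "1111"  (len 4)
step 4: "111001"  (len 6)
step 5: "1100101"  (len 7)
step 6: "10010111"  (len 8)
step 7: "0010111001"  (len 10)
step 8: "010111001"  (len 9)
step 9: "10111001"  (len 8)
step 10: "0111001001"  (len 10)
step 11: "111001001"  (len 9)
step 12: "1100100111"  (len 10)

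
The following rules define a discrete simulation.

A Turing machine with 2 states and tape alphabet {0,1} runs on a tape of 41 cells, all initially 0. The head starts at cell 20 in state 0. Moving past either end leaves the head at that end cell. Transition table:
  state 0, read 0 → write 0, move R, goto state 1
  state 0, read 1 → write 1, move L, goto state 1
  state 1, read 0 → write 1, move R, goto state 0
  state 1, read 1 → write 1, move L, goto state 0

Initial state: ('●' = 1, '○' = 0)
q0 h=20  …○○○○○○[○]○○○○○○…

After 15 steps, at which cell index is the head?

k=0  q0 h=20  …○○○○○○[○]○○○○○○…
k=1  q1 h=21  …○○○○○○[○]○○○○○○…
k=2  q0 h=22  …○○○○○●[○]○○○○○○…
k=3  q1 h=23  …○○○○●○[○]○○○○○○…
k=4  q0 h=24  …○○○●○●[○]○○○○○○…
k=5  q1 h=25  …○○●○●○[○]○○○○○○…
k=6  q0 h=26  …○●○●○●[○]○○○○○○…
k=7  q1 h=27  …●○●○●○[○]○○○○○○…
k=8  q0 h=28  …○●○●○●[○]○○○○○○…
k=9  q1 h=29  …●○●○●○[○]○○○○○○…
k=10  q0 h=30  …○●○●○●[○]○○○○○○…
k=11  q1 h=31  …●○●○●○[○]○○○○○○…
k=12  q0 h=32  …○●○●○●[○]○○○○○○…
k=13  q1 h=33  …●○●○●○[○]○○○○○○…
k=14  q0 h=34  …○●○●○●[○]○○○○○○|
k=15  q1 h=35  …●○●○●○[○]○○○○○|

35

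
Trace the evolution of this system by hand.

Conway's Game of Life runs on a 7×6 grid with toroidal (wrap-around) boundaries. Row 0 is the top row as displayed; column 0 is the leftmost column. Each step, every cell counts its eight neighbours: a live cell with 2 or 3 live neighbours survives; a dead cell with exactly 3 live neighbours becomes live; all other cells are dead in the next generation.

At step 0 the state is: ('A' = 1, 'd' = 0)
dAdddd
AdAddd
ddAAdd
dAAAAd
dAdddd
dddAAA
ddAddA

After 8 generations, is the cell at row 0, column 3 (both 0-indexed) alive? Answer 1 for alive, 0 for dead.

0) dAdddd
AdAddd
ddAAdd
dAAAAd
dAdddd
dddAAA
ddAddA
1) AAAddd
ddAAdd
ddddAd
dAddAd
AAdddA
AdAAAA
AdAAdA
2) AdddAA
ddAAdd
ddAdAd
dAddAd
dddddd
dddddd
dddddd
3) dddAAA
dAAddd
dAAdAd
dddAdd
dddddd
dddddd
dddddA
4) AdAAAA
AAdddA
dAdddd
ddAAdd
dddddd
dddddd
dddddA
5) ddAAdd
dddAdd
dAdddd
ddAddd
dddddd
dddddd
AddAdA
6) ddAAdd
dddAdd
ddAddd
dddddd
dddddd
dddddd
ddAAAd
7) dddddd
dddAdd
dddddd
dddddd
dddddd
dddAdd
ddAdAd
8) dddAdd
dddddd
dddddd
dddddd
dddddd
dddAdd
dddAdd

1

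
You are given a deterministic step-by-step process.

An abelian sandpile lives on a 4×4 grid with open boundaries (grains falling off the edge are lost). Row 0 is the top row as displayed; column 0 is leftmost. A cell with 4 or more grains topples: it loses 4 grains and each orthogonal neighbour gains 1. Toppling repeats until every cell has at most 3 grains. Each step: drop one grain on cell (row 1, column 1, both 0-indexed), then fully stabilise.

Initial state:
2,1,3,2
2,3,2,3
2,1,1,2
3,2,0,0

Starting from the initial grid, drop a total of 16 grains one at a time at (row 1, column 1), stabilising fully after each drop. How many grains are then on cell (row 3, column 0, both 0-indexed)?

1

gen 0: 2,1,3,2
2,3,2,3
2,1,1,2
3,2,0,0
gen 1: 2,2,3,2
3,0,3,3
2,2,1,2
3,2,0,0
gen 2: 2,2,3,2
3,1,3,3
2,2,1,2
3,2,0,0
gen 3: 2,2,3,2
3,2,3,3
2,2,1,2
3,2,0,0
gen 4: 2,2,3,2
3,3,3,3
2,2,1,2
3,2,0,0
gen 5: 0,1,2,0
1,3,2,1
3,3,2,3
3,2,0,0
gen 6: 0,2,2,0
3,1,3,1
1,2,3,3
1,0,1,0
gen 7: 0,2,2,0
3,2,3,1
1,2,3,3
1,0,1,0
gen 8: 0,2,2,0
3,3,3,1
1,2,3,3
1,0,1,0
gen 9: 1,3,3,0
0,3,1,3
3,0,2,0
1,1,2,1
gen 10: 2,1,0,1
1,1,3,3
3,1,2,0
1,1,2,1
gen 11: 2,1,0,1
1,2,3,3
3,1,2,0
1,1,2,1
gen 12: 2,1,0,1
1,3,3,3
3,1,2,0
1,1,2,1
gen 13: 2,2,1,2
2,1,1,0
3,2,3,1
1,1,2,1
gen 14: 2,2,1,2
2,2,1,0
3,2,3,1
1,1,2,1
gen 15: 2,2,1,2
2,3,1,0
3,2,3,1
1,1,2,1
gen 16: 2,3,1,2
3,0,2,0
3,3,3,1
1,1,2,1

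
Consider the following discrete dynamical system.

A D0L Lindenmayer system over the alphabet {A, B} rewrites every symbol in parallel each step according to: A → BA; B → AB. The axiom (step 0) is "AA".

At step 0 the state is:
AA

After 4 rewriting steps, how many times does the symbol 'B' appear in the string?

16

k=0  AA
k=1  BABA
k=2  ABBAABBA
k=3  BAABABBABAABABBA
k=4  ABBABAABBAABABBAABBABAABBAABABBA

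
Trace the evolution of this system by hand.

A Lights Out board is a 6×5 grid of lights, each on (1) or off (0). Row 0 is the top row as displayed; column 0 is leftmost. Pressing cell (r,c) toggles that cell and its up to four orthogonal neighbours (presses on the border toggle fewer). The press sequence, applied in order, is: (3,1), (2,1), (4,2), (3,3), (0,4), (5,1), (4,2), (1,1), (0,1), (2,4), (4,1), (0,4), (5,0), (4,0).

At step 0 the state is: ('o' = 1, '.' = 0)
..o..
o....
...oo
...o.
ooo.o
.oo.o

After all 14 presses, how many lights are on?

step 0: ..o..
o....
...oo
...o.
ooo.o
.oo.o
step 1: ..o..
o....
.o.oo
oooo.
o.o.o
.oo.o
step 2: ..o..
oo...
o.ooo
o.oo.
o.o.o
.oo.o
step 3: ..o..
oo...
o.ooo
o..o.
oo.oo
.o..o
step 4: ..o..
oo...
o.o.o
o.o.o
oo..o
.o..o
step 5: ..ooo
oo..o
o.o.o
o.o.o
oo..o
.o..o
step 6: ..ooo
oo..o
o.o.o
o.o.o
o...o
o.o.o
step 7: ..ooo
oo..o
o.o.o
o...o
ooooo
o...o
step 8: .oooo
..o.o
ooo.o
o...o
ooooo
o...o
step 9: o..oo
.oo.o
ooo.o
o...o
ooooo
o...o
step 10: o..oo
.oo..
oooo.
o....
ooooo
o...o
step 11: o..oo
.oo..
oooo.
oo...
...oo
oo..o
step 12: o....
.oo.o
oooo.
oo...
...oo
oo..o
step 13: o....
.oo.o
oooo.
oo...
o..oo
....o
step 14: o....
.oo.o
oooo.
.o...
.o.oo
o...o

14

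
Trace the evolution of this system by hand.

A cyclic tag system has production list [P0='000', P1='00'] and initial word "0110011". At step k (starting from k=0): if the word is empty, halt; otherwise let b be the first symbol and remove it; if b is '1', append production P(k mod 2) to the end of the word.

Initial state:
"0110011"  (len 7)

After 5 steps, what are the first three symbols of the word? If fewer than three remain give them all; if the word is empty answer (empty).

step 0: "0110011"  (len 7)
step 1: "110011"  (len 6)
step 2: "1001100"  (len 7)
step 3: "001100000"  (len 9)
step 4: "01100000"  (len 8)
step 5: "1100000"  (len 7)

110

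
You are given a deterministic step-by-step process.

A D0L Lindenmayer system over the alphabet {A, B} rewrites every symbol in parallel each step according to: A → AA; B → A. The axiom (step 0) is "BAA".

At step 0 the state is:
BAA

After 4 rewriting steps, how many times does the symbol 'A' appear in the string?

k=0  BAA
k=1  AAAAA
k=2  AAAAAAAAAA
k=3  AAAAAAAAAAAAAAAAAAAA
k=4  AAAAAAAAAAAAAAAAAAAAAAAAAAAAAAAAAAAAAAAA

40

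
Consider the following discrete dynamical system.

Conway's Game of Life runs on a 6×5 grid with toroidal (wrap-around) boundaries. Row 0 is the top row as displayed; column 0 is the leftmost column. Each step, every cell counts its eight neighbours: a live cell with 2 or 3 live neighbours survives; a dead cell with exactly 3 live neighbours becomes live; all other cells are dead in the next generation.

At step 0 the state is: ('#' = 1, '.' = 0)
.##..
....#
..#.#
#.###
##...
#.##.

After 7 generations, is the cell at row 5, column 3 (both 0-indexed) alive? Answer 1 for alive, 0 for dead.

gen 0: .##..
....#
..#.#
#.###
##...
#.##.
gen 1: ###.#
###..
.##..
..#..
.....
#..##
gen 2: .....
....#
#..#.
.##..
...##
..##.
gen 3: ...#.
....#
#####
###..
.#..#
..###
gen 4: ..#..
.#...
.....
.....
....#
#.#.#
gen 5: #.##.
.....
.....
.....
#..##
##..#
gen 6: #.##.
.....
.....
....#
.#.#.
.....
gen 7: .....
.....
.....
.....
.....
.#.##

1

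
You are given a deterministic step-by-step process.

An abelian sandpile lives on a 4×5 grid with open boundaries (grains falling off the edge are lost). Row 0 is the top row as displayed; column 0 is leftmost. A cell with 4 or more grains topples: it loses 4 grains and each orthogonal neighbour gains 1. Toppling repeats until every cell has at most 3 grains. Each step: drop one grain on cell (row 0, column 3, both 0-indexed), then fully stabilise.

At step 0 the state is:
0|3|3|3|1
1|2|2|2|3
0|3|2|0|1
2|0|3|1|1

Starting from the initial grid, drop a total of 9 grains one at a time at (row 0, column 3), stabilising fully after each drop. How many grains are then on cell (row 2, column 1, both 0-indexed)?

gen 0: 0|3|3|3|1
1|2|2|2|3
0|3|2|0|1
2|0|3|1|1
gen 1: 1|0|1|1|2
1|3|3|3|3
0|3|2|0|1
2|0|3|1|1
gen 2: 1|0|1|2|2
1|3|3|3|3
0|3|2|0|1
2|0|3|1|1
gen 3: 1|0|1|3|2
1|3|3|3|3
0|3|2|0|1
2|0|3|1|1
gen 4: 1|1|3|2|0
2|1|2|2|1
1|1|1|2|2
2|2|0|2|1
gen 5: 1|1|3|3|0
2|1|2|2|1
1|1|1|2|2
2|2|0|2|1
gen 6: 1|2|0|1|1
2|1|3|3|1
1|1|1|2|2
2|2|0|2|1
gen 7: 1|2|0|2|1
2|1|3|3|1
1|1|1|2|2
2|2|0|2|1
gen 8: 1|2|0|3|1
2|1|3|3|1
1|1|1|2|2
2|2|0|2|1
gen 9: 1|2|2|1|2
2|2|0|1|2
1|1|2|3|2
2|2|0|2|1

1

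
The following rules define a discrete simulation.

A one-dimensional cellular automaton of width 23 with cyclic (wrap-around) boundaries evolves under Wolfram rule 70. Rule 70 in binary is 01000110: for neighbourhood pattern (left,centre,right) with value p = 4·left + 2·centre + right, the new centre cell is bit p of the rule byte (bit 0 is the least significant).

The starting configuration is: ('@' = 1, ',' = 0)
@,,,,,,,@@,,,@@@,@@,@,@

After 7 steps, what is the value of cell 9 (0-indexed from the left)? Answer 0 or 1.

1

step 0: @,,,,,,,@@,,,@@@,@@,@,@
step 1: @,,,,,,@,@,,@,,@,,@,@,,
step 2: @,,,,,@@,@,@@,@@,@@,@,@
step 3: @,,,,@,@,@,,@,,@,,@,@,,
step 4: @,,,@@,@,@,@@,@@,@@,@,@
step 5: @,,@,@,@,@,,@,,@,,@,@,,
step 6: @,@@,@,@,@,@@,@@,@@,@,@
step 7: @,,@,@,@,@,,@,,@,,@,@,,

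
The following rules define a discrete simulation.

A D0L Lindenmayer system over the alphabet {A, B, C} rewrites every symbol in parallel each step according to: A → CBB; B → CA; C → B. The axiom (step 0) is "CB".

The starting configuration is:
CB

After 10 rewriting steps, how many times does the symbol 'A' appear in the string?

199

t=0: CB
t=1: BCA
t=2: CABCBB
t=3: BCBBCABCACA
t=4: CABCACABCBBCABCBBBCBB
t=5: BCBBCABCBBBCBBCABCACABCBBCABCACACABCACA
t=6: CABCACABCBBCABCACACABCACABCBBCABCBBBCBBCABCACABCBBCABCBBBCBBBCBBCABCBBBCBB
t=7: BCBBCABCBBBCBBCABCACABCBBCABCBBBCBBBCBBCABCBBBCBBCABCACABC…BCBBBCBBCABCACABCBBCABCACACABCACACABCACABCBBCABCACACABCACA  (len 138)
t=8: CABCACABCBBCABCACACABCACABCBBCABCBBBCBBCABCACABCBBCABCACAC…ABCBBBCBBBCBBCABCBBBCBBCABCACABCBBCABCBBBCBBBCBBCABCBBBCBB  (len 261)
t=9: BCBBCABCBBBCBBCABCACABCBBCABCBBBCBBBCBBCABCBBBCBBCABCACABC…BCBBBCBBCABCACABCBBCABCACACABCACACABCACABCBBCABCACACABCACA  (len 488)
t=10: CABCACABCBBCABCACACABCACABCBBCABCBBBCBBCABCACABCBBCABCACAC…ABCBBBCBBBCBBCABCBBBCBBCABCACABCBBCABCBBBCBBBCBBCABCBBBCBB  (len 921)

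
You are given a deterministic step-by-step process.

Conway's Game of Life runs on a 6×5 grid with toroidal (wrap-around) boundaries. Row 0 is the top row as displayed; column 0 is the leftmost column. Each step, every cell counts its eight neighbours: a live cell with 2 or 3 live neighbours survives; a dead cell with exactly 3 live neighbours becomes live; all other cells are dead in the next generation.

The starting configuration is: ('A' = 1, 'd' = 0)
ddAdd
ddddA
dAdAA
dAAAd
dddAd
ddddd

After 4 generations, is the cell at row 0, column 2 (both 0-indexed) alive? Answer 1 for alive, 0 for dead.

k=0  ddAdd
ddddA
dAdAA
dAAAd
dddAd
ddddd
k=1  ddddd
AdAdA
dAddA
AAddd
dddAd
ddddd
k=2  ddddd
AAdAA
ddAAA
AAAdA
ddddd
ddddd
k=3  AdddA
AAddd
ddddd
AAAdA
AAddd
ddddd
k=4  AAddA
AAddA
ddAdA
ddAdA
ddAdA
dAddA

0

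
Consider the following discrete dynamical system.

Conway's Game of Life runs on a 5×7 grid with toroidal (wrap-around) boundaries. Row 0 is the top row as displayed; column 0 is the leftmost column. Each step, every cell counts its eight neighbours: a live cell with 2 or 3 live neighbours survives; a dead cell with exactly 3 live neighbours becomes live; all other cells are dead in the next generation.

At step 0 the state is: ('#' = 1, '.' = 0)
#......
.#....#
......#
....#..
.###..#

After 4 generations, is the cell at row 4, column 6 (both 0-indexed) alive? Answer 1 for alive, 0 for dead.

0) #......
.#....#
......#
....#..
.###..#
1) ......#
......#
#....#.
#.##.#.
####...
2) .##...#
#....##
##..##.
#..#...
#..##..
3) .####..
..#.#..
.#..##.
#.##.#.
#..##.#
4) ##.....
.......
.#...##
#.#....
#.....#

1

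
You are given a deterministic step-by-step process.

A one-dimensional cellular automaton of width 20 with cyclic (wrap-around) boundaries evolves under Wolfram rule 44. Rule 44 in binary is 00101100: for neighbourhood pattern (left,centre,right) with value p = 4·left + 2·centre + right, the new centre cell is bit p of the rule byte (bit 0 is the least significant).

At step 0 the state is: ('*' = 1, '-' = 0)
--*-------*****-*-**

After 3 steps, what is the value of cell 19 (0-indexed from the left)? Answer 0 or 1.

t=0: --*-------*****-*-**
t=1: --*-------*----****-
t=2: --*-------*----*----
t=3: --*-------*----*----

0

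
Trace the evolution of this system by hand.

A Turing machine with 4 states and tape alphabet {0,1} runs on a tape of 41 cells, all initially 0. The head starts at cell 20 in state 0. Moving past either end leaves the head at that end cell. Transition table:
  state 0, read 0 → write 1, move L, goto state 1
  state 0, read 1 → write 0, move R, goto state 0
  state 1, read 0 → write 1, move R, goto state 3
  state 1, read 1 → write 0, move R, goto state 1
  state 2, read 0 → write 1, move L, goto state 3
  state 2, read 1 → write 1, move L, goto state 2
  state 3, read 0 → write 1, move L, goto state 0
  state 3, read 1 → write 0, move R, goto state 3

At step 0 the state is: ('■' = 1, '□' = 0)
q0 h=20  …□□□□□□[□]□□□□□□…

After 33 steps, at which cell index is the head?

[0] q0 h=20  …□□□□□□[□]□□□□□□…
[1] q1 h=19  …□□□□□□[□]■□□□□□…
[2] q3 h=20  …□□□□□■[■]□□□□□□…
[3] q3 h=21  …□□□□■□[□]□□□□□□…
[4] q0 h=20  …□□□□□■[□]■□□□□□…
[5] q1 h=19  …□□□□□□[■]■■□□□□…
[6] q1 h=20  …□□□□□□[■]■□□□□□…
[7] q1 h=21  …□□□□□□[■]□□□□□□…
[8] q1 h=22  …□□□□□□[□]□□□□□□…
[9] q3 h=23  …□□□□□■[□]□□□□□□…
[10] q0 h=22  …□□□□□□[■]■□□□□□…
[11] q0 h=23  …□□□□□□[■]□□□□□□…
[12] q0 h=24  …□□□□□□[□]□□□□□□…
[13] q1 h=23  …□□□□□□[□]■□□□□□…
[14] q3 h=24  …□□□□□■[■]□□□□□□…
[15] q3 h=25  …□□□□■□[□]□□□□□□…
[16] q0 h=24  …□□□□□■[□]■□□□□□…
[17] q1 h=23  …□□□□□□[■]■■□□□□…
[18] q1 h=24  …□□□□□□[■]■□□□□□…
[19] q1 h=25  …□□□□□□[■]□□□□□□…
[20] q1 h=26  …□□□□□□[□]□□□□□□…
[21] q3 h=27  …□□□□□■[□]□□□□□□…
[22] q0 h=26  …□□□□□□[■]■□□□□□…
[23] q0 h=27  …□□□□□□[■]□□□□□□…
[24] q0 h=28  …□□□□□□[□]□□□□□□…
[25] q1 h=27  …□□□□□□[□]■□□□□□…
[26] q3 h=28  …□□□□□■[■]□□□□□□…
[27] q3 h=29  …□□□□■□[□]□□□□□□…
[28] q0 h=28  …□□□□□■[□]■□□□□□…
[29] q1 h=27  …□□□□□□[■]■■□□□□…
[30] q1 h=28  …□□□□□□[■]■□□□□□…
[31] q1 h=29  …□□□□□□[■]□□□□□□…
[32] q1 h=30  …□□□□□□[□]□□□□□□…
[33] q3 h=31  …□□□□□■[□]□□□□□□…

31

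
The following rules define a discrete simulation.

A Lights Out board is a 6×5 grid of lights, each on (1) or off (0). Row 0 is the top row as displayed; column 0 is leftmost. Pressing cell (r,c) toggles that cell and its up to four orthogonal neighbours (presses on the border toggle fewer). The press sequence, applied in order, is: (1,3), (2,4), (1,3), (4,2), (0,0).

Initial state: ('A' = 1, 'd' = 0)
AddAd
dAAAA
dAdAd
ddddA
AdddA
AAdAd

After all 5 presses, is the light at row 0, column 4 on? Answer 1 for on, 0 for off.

[0] AddAd
dAAAA
dAdAd
ddddA
AdddA
AAdAd
[1] Adddd
dAddd
dAddd
ddddA
AdddA
AAdAd
[2] Adddd
dAddA
dAdAA
ddddd
AdddA
AAdAd
[3] AddAd
dAAAd
dAddA
ddddd
AdddA
AAdAd
[4] AddAd
dAAAd
dAddA
ddAdd
AAAAA
AAAAd
[5] dAdAd
AAAAd
dAddA
ddAdd
AAAAA
AAAAd

0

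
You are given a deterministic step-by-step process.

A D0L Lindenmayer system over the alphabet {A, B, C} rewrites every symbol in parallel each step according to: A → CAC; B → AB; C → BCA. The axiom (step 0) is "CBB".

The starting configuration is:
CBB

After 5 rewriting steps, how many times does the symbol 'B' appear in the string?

89

step 0: CBB
step 1: BCAABAB
step 2: ABBCACACCACABCACAB
step 3: CACABABBCACACBCACACBCABCACACBCACACABBCACACBCACACAB
step 4: BCACACBCACACABCACABABBCACACBCACACBCAABBCACACBCACACBCAABBCA…CACACBCACACBCACACABABBCACACBCACACBCAABBCACACBCACACBCACACAB  (len 139)
step 5: ABBCACACBCACACBCAABBCACACBCACACBCACACABBCACACBCACACABCACAB…ABABBCACACBCACACBCAABBCACACBCACACBCAABBCACACBCACACBCACACAB  (len 385)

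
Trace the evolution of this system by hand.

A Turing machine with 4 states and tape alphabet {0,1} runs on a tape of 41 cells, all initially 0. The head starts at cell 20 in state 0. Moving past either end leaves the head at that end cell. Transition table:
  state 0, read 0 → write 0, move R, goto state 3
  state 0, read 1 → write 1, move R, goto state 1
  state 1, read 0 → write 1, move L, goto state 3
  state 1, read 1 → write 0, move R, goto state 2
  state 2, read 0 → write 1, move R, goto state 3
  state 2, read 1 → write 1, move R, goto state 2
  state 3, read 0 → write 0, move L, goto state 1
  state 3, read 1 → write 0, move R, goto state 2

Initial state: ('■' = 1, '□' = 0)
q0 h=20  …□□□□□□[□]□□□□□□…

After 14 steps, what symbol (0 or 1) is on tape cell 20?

t=0: q0 h=20  …□□□□□□[□]□□□□□□…
t=1: q3 h=21  …□□□□□□[□]□□□□□□…
t=2: q1 h=20  …□□□□□□[□]□□□□□□…
t=3: q3 h=19  …□□□□□□[□]■□□□□□…
t=4: q1 h=18  …□□□□□□[□]□■□□□□…
t=5: q3 h=17  …□□□□□□[□]■□■□□□…
t=6: q1 h=16  …□□□□□□[□]□■□■□□…
t=7: q3 h=15  …□□□□□□[□]■□■□■□…
t=8: q1 h=14  …□□□□□□[□]□■□■□■…
t=9: q3 h=13  …□□□□□□[□]■□■□■□…
t=10: q1 h=12  …□□□□□□[□]□■□■□■…
t=11: q3 h=11  …□□□□□□[□]■□■□■□…
t=12: q1 h=10  …□□□□□□[□]□■□■□■…
t=13: q3 h= 9  …□□□□□□[□]■□■□■□…
t=14: q1 h= 8  …□□□□□□[□]□■□■□■…

1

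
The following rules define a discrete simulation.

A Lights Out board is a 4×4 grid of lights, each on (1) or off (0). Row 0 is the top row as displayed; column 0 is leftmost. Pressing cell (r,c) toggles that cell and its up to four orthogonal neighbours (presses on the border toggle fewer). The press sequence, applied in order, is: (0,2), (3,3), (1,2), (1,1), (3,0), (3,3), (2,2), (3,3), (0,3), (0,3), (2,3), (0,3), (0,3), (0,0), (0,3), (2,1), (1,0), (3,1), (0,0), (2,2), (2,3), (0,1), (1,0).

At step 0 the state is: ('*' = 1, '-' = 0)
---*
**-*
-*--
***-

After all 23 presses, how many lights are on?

step 0: ---*
**-*
-*--
***-
step 1: -**-
****
-*--
***-
step 2: -**-
****
-*-*
**-*
step 3: -*--
*---
-***
**-*
step 4: ----
-**-
--**
**-*
step 5: ----
-**-
*-**
---*
step 6: ----
-**-
*-*-
--*-
step 7: ----
-*--
**-*
----
step 8: ----
-*--
**--
--**
step 9: --**
-*-*
**--
--**
step 10: ----
-*--
**--
--**
step 11: ----
-*-*
****
--*-
step 12: --**
-*--
****
--*-
step 13: ----
-*-*
****
--*-
step 14: **--
**-*
****
--*-
step 15: ****
**--
****
--*-
step 16: ****
*---
---*
-**-
step 17: -***
-*--
*--*
-**-
step 18: -***
-*--
**-*
*---
step 19: *-**
**--
**-*
*---
step 20: *-**
***-
*-*-
*-*-
step 21: *-**
****
*--*
*-**
step 22: -*-*
*-**
*--*
*-**
step 23: **-*
-***
---*
*-**

10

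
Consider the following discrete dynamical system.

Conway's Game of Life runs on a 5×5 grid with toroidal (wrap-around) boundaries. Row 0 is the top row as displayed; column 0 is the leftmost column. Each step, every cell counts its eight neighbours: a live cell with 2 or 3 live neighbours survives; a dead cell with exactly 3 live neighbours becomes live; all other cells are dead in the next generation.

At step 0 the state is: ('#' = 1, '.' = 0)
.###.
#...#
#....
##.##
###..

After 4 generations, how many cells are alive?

gen 0: .###.
#...#
#....
##.##
###..
gen 1: ...#.
#.###
...#.
...#.
.....
gen 2: ..##.
..#..
.....
.....
.....
gen 3: ..##.
..##.
.....
.....
.....
gen 4: ..##.
..##.
.....
.....
.....

4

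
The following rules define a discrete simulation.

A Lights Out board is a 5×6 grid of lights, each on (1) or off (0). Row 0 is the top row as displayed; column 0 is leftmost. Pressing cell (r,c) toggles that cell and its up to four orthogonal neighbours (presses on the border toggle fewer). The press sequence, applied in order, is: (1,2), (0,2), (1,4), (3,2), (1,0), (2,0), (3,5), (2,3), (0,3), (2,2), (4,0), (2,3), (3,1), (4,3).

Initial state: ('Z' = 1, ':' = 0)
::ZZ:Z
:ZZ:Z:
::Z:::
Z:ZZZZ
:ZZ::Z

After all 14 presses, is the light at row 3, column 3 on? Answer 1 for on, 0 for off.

step 0: ::ZZ:Z
:ZZ:Z:
::Z:::
Z:ZZZZ
:ZZ::Z
step 1: :::Z:Z
:::ZZ:
::::::
Z:ZZZZ
:ZZ::Z
step 2: :ZZ::Z
::ZZZ:
::::::
Z:ZZZZ
:ZZ::Z
step 3: :ZZ:ZZ
::Z::Z
::::Z:
Z:ZZZZ
:ZZ::Z
step 4: :ZZ:ZZ
::Z::Z
::Z:Z:
ZZ::ZZ
:Z:::Z
step 5: ZZZ:ZZ
ZZZ::Z
Z:Z:Z:
ZZ::ZZ
:Z:::Z
step 6: ZZZ:ZZ
:ZZ::Z
:ZZ:Z:
:Z::ZZ
:Z:::Z
step 7: ZZZ:ZZ
:ZZ::Z
:ZZ:ZZ
:Z::::
:Z::::
step 8: ZZZ:ZZ
:ZZZ:Z
:Z:Z:Z
:Z:Z::
:Z::::
step 9: ZZ:Z:Z
:ZZ::Z
:Z:Z:Z
:Z:Z::
:Z::::
step 10: ZZ:Z:Z
:Z:::Z
::Z::Z
:ZZZ::
:Z::::
step 11: ZZ:Z:Z
:Z:::Z
::Z::Z
ZZZZ::
Z:::::
step 12: ZZ:Z:Z
:Z:Z:Z
:::ZZZ
ZZZ:::
Z:::::
step 13: ZZ:Z:Z
:Z:Z:Z
:Z:ZZZ
::::::
ZZ::::
step 14: ZZ:Z:Z
:Z:Z:Z
:Z:ZZZ
:::Z::
ZZZZZ:

1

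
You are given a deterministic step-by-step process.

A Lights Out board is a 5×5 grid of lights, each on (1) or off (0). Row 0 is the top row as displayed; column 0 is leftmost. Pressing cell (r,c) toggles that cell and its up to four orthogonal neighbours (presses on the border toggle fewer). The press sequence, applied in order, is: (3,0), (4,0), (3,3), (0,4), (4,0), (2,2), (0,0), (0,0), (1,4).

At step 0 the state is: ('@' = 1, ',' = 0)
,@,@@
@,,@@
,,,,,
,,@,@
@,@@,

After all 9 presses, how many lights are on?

14

t=0: ,@,@@
@,,@@
,,,,,
,,@,@
@,@@,
t=1: ,@,@@
@,,@@
@,,,,
@@@,@
,,@@,
t=2: ,@,@@
@,,@@
@,,,,
,@@,@
@@@@,
t=3: ,@,@@
@,,@@
@,,@,
,@,@,
@@@,,
t=4: ,@,,,
@,,@,
@,,@,
,@,@,
@@@,,
t=5: ,@,,,
@,,@,
@,,@,
@@,@,
,,@,,
t=6: ,@,,,
@,@@,
@@@,,
@@@@,
,,@,,
t=7: @,,,,
,,@@,
@@@,,
@@@@,
,,@,,
t=8: ,@,,,
@,@@,
@@@,,
@@@@,
,,@,,
t=9: ,@,,@
@,@,@
@@@,@
@@@@,
,,@,,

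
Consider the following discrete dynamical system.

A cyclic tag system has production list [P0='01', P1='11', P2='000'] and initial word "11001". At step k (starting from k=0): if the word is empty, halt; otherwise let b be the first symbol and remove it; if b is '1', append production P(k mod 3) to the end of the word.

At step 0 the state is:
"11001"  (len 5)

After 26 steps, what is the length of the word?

17

k=0  "11001"  (len 5)
k=1  "100101"  (len 6)
k=2  "0010111"  (len 7)
k=3  "010111"  (len 6)
k=4  "10111"  (len 5)
k=5  "011111"  (len 6)
k=6  "11111"  (len 5)
k=7  "111101"  (len 6)
k=8  "1110111"  (len 7)
k=9  "110111000"  (len 9)
k=10  "1011100001"  (len 10)
k=11  "01110000111"  (len 11)
k=12  "1110000111"  (len 10)
k=13  "11000011101"  (len 11)
k=14  "100001110111"  (len 12)
k=15  "00001110111000"  (len 14)
k=16  "0001110111000"  (len 13)
k=17  "001110111000"  (len 12)
k=18  "01110111000"  (len 11)
k=19  "1110111000"  (len 10)
k=20  "11011100011"  (len 11)
k=21  "1011100011000"  (len 13)
k=22  "01110001100001"  (len 14)
k=23  "1110001100001"  (len 13)
k=24  "110001100001000"  (len 15)
k=25  "1000110000100001"  (len 16)
k=26  "00011000010000111"  (len 17)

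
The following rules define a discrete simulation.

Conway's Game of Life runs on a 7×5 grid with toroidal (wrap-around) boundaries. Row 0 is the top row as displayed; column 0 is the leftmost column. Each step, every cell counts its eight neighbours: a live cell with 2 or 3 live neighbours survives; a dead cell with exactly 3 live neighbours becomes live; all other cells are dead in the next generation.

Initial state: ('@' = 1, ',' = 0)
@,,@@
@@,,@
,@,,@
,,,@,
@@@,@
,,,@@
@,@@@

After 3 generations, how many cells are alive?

7

[0] @,,@@
@@,,@
,@,,@
,,,@,
@@@,@
,,,@@
@,@@@
[1] ,,,,,
,@@,,
,@@@@
,,,@,
@@@,,
,,,,,
,@@,,
[2] ,,,,,
@@,,,
@@,,@
,,,,,
,@@,,
@,,,,
,,,,,
[3] ,,,,,
,@,,@
,@,,@
,,@,,
,@,,,
,@,,,
,,,,,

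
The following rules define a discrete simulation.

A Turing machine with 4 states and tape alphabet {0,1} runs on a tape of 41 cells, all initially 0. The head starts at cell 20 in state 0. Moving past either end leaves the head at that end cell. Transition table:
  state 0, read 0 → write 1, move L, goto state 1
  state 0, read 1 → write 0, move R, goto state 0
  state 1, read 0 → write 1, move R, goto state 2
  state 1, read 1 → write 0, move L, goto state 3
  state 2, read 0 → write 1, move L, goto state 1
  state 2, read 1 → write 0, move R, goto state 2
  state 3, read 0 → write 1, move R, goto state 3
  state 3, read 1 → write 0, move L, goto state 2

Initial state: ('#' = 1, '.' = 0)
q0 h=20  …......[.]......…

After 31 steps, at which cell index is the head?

29

t=0: q0 h=20  …......[.]......…
t=1: q1 h=19  …......[.]#.....…
t=2: q2 h=20  ….....#[#]......…
t=3: q2 h=21  …....#.[.]......…
t=4: q1 h=20  ….....#[.]#.....…
t=5: q2 h=21  …....##[#]......…
t=6: q2 h=22  …...##.[.]......…
t=7: q1 h=21  …....##[.]#.....…
t=8: q2 h=22  …...###[#]......…
t=9: q2 h=23  …..###.[.]......…
t=10: q1 h=22  …...###[.]#.....…
t=11: q2 h=23  …..####[#]......…
t=12: q2 h=24  ….####.[.]......…
t=13: q1 h=23  …..####[.]#.....…
t=14: q2 h=24  ….#####[#]......…
t=15: q2 h=25  …#####.[.]......…
t=16: q1 h=24  ….#####[.]#.....…
t=17: q2 h=25  …######[#]......…
t=18: q2 h=26  …#####.[.]......…
t=19: q1 h=25  …######[.]#.....…
t=20: q2 h=26  …######[#]......…
t=21: q2 h=27  …#####.[.]......…
t=22: q1 h=26  …######[.]#.....…
t=23: q2 h=27  …######[#]......…
t=24: q2 h=28  …#####.[.]......…
t=25: q1 h=27  …######[.]#.....…
t=26: q2 h=28  …######[#]......…
t=27: q2 h=29  …#####.[.]......…
t=28: q1 h=28  …######[.]#.....…
t=29: q2 h=29  …######[#]......…
t=30: q2 h=30  …#####.[.]......…
t=31: q1 h=29  …######[.]#.....…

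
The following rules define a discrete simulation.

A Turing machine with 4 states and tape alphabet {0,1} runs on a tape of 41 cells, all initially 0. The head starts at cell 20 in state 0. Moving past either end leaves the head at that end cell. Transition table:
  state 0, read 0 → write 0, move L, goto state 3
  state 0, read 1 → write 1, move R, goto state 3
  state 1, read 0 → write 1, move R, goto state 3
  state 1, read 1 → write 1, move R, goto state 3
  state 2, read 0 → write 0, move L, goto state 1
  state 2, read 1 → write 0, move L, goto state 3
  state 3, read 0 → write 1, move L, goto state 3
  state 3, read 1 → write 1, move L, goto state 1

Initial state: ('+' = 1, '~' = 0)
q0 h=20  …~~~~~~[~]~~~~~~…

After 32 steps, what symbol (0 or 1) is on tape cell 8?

1

gen 0: q0 h=20  …~~~~~~[~]~~~~~~…
gen 1: q3 h=19  …~~~~~~[~]~~~~~~…
gen 2: q3 h=18  …~~~~~~[~]+~~~~~…
gen 3: q3 h=17  …~~~~~~[~]++~~~~…
gen 4: q3 h=16  …~~~~~~[~]+++~~~…
gen 5: q3 h=15  …~~~~~~[~]++++~~…
gen 6: q3 h=14  …~~~~~~[~]+++++~…
gen 7: q3 h=13  …~~~~~~[~]++++++…
gen 8: q3 h=12  …~~~~~~[~]++++++…
gen 9: q3 h=11  …~~~~~~[~]++++++…
gen 10: q3 h=10  …~~~~~~[~]++++++…
gen 11: q3 h= 9  …~~~~~~[~]++++++…
gen 12: q3 h= 8  …~~~~~~[~]++++++…
gen 13: q3 h= 7  …~~~~~~[~]++++++…
gen 14: q3 h= 6  |~~~~~~[~]++++++…
gen 15: q3 h= 5  |~~~~~[~]++++++…
gen 16: q3 h= 4  |~~~~[~]++++++…
gen 17: q3 h= 3  |~~~[~]++++++…
gen 18: q3 h= 2  |~~[~]++++++…
gen 19: q3 h= 1  |~[~]++++++…
gen 20: q3 h= 0  |[~]++++++…
gen 21: q3 h= 0  |[+]++++++…
gen 22: q1 h= 0  |[+]++++++…
gen 23: q3 h= 1  |+[+]++++++…
gen 24: q1 h= 0  |[+]++++++…
gen 25: q3 h= 1  |+[+]++++++…
gen 26: q1 h= 0  |[+]++++++…
gen 27: q3 h= 1  |+[+]++++++…
gen 28: q1 h= 0  |[+]++++++…
gen 29: q3 h= 1  |+[+]++++++…
gen 30: q1 h= 0  |[+]++++++…
gen 31: q3 h= 1  |+[+]++++++…
gen 32: q1 h= 0  |[+]++++++…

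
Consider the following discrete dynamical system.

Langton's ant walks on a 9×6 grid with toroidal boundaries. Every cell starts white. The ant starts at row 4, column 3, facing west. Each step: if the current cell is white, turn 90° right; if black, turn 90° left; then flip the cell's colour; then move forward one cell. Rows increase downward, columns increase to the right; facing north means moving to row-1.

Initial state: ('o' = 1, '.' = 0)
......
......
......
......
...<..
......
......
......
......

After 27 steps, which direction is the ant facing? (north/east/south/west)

south

k=0  ......
......
......
......
...<..
......
......
......
......
k=1  ......
......
......
...^..
...o..
......
......
......
......
k=2  ......
......
......
...o>.
...o..
......
......
......
......
k=3  ......
......
......
...oo.
...ov.
......
......
......
......
k=4  ......
......
......
...oo.
...<o.
......
......
......
......
k=5  ......
......
......
...oo.
....o.
...v..
......
......
......
k=6  ......
......
......
...oo.
....o.
..<o..
......
......
......
k=7  ......
......
......
...oo.
..^.o.
..oo..
......
......
......
k=8  ......
......
......
...oo.
..o>o.
..oo..
......
......
......
k=9  ......
......
......
...oo.
..ooo.
..ov..
......
......
......
k=10  ......
......
......
...oo.
..ooo.
..o.>.
......
......
......
k=11  ......
......
......
...oo.
..ooo.
..o.o.
....v.
......
......
k=12  ......
......
......
...oo.
..ooo.
..o.o.
...<o.
......
......
k=13  ......
......
......
...oo.
..ooo.
..o^o.
...oo.
......
......
k=14  ......
......
......
...oo.
..ooo.
..oo>.
...oo.
......
......
k=15  ......
......
......
...oo.
..oo^.
..oo..
...oo.
......
......
k=16  ......
......
......
...oo.
..o<..
..oo..
...oo.
......
......
k=17  ......
......
......
...oo.
..o...
..ov..
...oo.
......
......
k=18  ......
......
......
...oo.
..o...
..o.>.
...oo.
......
......
k=19  ......
......
......
...oo.
..o...
..o.o.
...ov.
......
......
k=20  ......
......
......
...oo.
..o...
..o.o.
...o.>
......
......
k=21  ......
......
......
...oo.
..o...
..o.o.
...o.o
.....v
......
k=22  ......
......
......
...oo.
..o...
..o.o.
...o.o
....<o
......
k=23  ......
......
......
...oo.
..o...
..o.o.
...o^o
....oo
......
k=24  ......
......
......
...oo.
..o...
..o.o.
...oo>
....oo
......
k=25  ......
......
......
...oo.
..o...
..o.o^
...oo.
....oo
......
k=26  ......
......
......
...oo.
..o...
>.o.oo
...oo.
....oo
......
k=27  ......
......
......
...oo.
..o...
o.o.oo
v..oo.
....oo
......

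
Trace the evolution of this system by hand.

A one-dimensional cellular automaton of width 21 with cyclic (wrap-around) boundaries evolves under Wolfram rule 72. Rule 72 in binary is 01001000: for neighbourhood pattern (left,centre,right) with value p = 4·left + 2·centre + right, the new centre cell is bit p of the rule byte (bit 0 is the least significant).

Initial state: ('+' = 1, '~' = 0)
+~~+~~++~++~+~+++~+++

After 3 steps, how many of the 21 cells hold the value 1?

0) +~~+~~++~++~+~+++~+++
1) +~~~~~++~++~~~+~+~+~~
2) ~~~~~~++~++~~~~~~~~~~
3) ~~~~~~++~++~~~~~~~~~~

4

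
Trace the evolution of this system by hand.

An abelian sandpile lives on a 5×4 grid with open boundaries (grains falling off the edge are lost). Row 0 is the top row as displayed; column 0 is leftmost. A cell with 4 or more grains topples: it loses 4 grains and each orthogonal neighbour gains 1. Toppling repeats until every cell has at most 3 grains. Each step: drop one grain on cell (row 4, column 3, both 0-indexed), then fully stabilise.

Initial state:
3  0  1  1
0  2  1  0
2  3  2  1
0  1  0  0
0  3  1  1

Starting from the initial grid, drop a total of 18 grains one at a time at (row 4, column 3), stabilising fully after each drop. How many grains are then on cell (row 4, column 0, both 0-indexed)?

1

[0] 3  0  1  1
0  2  1  0
2  3  2  1
0  1  0  0
0  3  1  1
[1] 3  0  1  1
0  2  1  0
2  3  2  1
0  1  0  0
0  3  1  2
[2] 3  0  1  1
0  2  1  0
2  3  2  1
0  1  0  0
0  3  1  3
[3] 3  0  1  1
0  2  1  0
2  3  2  1
0  1  0  1
0  3  2  0
[4] 3  0  1  1
0  2  1  0
2  3  2  1
0  1  0  1
0  3  2  1
[5] 3  0  1  1
0  2  1  0
2  3  2  1
0  1  0  1
0  3  2  2
[6] 3  0  1  1
0  2  1  0
2  3  2  1
0  1  0  1
0  3  2  3
[7] 3  0  1  1
0  2  1  0
2  3  2  1
0  1  0  2
0  3  3  0
[8] 3  0  1  1
0  2  1  0
2  3  2  1
0  1  0  2
0  3  3  1
[9] 3  0  1  1
0  2  1  0
2  3  2  1
0  1  0  2
0  3  3  2
[10] 3  0  1  1
0  2  1  0
2  3  2  1
0  1  0  2
0  3  3  3
[11] 3  0  1  1
0  2  1  0
2  3  2  1
0  2  1  3
1  0  1  1
[12] 3  0  1  1
0  2  1  0
2  3  2  1
0  2  1  3
1  0  1  2
[13] 3  0  1  1
0  2  1  0
2  3  2  1
0  2  1  3
1  0  1  3
[14] 3  0  1  1
0  2  1  0
2  3  2  2
0  2  2  0
1  0  2  1
[15] 3  0  1  1
0  2  1  0
2  3  2  2
0  2  2  0
1  0  2  2
[16] 3  0  1  1
0  2  1  0
2  3  2  2
0  2  2  0
1  0  2  3
[17] 3  0  1  1
0  2  1  0
2  3  2  2
0  2  2  1
1  0  3  0
[18] 3  0  1  1
0  2  1  0
2  3  2  2
0  2  2  1
1  0  3  1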